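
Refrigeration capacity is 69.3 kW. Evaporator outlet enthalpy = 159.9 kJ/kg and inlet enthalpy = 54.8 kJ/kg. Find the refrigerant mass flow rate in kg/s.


dh = 159.9 - 54.8 = 105.1 kJ/kg
m_dot = Q / dh = 69.3 / 105.1 = 0.6594 kg/s

0.6594


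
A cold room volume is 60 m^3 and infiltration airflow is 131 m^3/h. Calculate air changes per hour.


ACH = flow / volume
ACH = 131 / 60
ACH = 2.183

2.183


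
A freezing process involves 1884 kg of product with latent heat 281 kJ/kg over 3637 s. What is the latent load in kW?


Q_lat = m * h_fg / t
Q_lat = 1884 * 281 / 3637
Q_lat = 145.56 kW

145.56


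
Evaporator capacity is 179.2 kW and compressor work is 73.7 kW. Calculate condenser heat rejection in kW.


Q_cond = Q_evap + W
Q_cond = 179.2 + 73.7
Q_cond = 252.9 kW

252.9


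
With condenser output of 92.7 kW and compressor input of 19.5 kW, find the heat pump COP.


COP_hp = Q_cond / W
COP_hp = 92.7 / 19.5
COP_hp = 4.754

4.754


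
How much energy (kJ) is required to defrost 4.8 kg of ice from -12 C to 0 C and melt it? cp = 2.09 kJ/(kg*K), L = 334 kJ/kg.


Sensible heat = cp * dT = 2.09 * 12 = 25.08 kJ/kg
Total per kg = 25.08 + 334 = 359.08 kJ/kg
Q = m * total = 4.8 * 359.08
Q = 1723.6 kJ

1723.6


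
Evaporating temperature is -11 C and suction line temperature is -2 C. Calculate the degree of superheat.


Superheat = T_suction - T_evap
Superheat = -2 - (-11)
Superheat = 9 K

9


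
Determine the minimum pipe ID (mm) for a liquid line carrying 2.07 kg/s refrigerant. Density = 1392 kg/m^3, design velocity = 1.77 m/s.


A = m_dot / (rho * v) = 2.07 / (1392 * 1.77) = 0.0008401519579 m^2
d = sqrt(4*A/pi) * 1000
d = 32.7 mm

32.7


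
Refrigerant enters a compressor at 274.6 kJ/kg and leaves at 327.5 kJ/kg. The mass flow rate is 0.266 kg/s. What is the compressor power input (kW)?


dh = 327.5 - 274.6 = 52.9 kJ/kg
W = m_dot * dh = 0.266 * 52.9 = 14.07 kW

14.07


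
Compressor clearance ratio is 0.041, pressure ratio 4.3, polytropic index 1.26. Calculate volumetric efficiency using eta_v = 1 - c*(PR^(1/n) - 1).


PR^(1/n) = 4.3^(1/1.26) = 3.18238517
eta_v = 1 - 0.041 * (3.18238517 - 1)
eta_v = 0.9105

0.9105


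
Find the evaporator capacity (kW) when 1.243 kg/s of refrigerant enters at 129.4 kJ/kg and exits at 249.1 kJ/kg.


dh = 249.1 - 129.4 = 119.7 kJ/kg
Q_evap = m_dot * dh = 1.243 * 119.7
Q_evap = 148.79 kW

148.79


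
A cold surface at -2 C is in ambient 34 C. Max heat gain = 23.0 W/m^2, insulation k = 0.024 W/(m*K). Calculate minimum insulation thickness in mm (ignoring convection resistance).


dT = 34 - (-2) = 36 K
thickness = k * dT / q_max * 1000
thickness = 0.024 * 36 / 23.0 * 1000
thickness = 37.6 mm

37.6


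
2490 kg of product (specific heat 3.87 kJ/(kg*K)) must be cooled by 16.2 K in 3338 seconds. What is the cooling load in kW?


Q = m * cp * dT / t
Q = 2490 * 3.87 * 16.2 / 3338
Q = 46.767 kW

46.767


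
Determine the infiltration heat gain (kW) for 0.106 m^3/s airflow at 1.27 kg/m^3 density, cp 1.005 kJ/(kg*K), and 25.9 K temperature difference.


Q = V_dot * rho * cp * dT
Q = 0.106 * 1.27 * 1.005 * 25.9
Q = 3.504 kW

3.504


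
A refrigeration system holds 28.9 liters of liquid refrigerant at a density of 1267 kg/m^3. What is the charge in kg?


Charge = V * rho / 1000
Charge = 28.9 * 1267 / 1000
Charge = 36.62 kg

36.62


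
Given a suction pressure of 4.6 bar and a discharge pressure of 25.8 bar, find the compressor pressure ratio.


PR = P_high / P_low
PR = 25.8 / 4.6
PR = 5.609

5.609


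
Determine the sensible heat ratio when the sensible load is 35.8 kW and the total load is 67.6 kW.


SHR = Q_sensible / Q_total
SHR = 35.8 / 67.6
SHR = 0.53

0.53


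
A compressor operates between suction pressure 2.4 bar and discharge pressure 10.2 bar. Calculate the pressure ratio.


PR = P_high / P_low
PR = 10.2 / 2.4
PR = 4.25

4.25


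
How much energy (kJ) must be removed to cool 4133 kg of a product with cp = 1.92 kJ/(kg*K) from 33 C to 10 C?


dT = 33 - (10) = 23 K
Q = m * cp * dT = 4133 * 1.92 * 23
Q = 182513 kJ

182513


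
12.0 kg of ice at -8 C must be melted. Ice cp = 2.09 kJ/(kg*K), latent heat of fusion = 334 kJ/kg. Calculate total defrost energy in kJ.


Sensible heat = cp * dT = 2.09 * 8 = 16.72 kJ/kg
Total per kg = 16.72 + 334 = 350.72 kJ/kg
Q = m * total = 12.0 * 350.72
Q = 4208.6 kJ

4208.6


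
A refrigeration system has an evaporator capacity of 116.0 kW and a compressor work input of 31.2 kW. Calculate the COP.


COP = Q_evap / W
COP = 116.0 / 31.2
COP = 3.718

3.718


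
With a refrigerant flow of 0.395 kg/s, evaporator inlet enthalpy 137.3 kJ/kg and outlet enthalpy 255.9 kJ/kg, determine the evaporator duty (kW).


dh = 255.9 - 137.3 = 118.6 kJ/kg
Q_evap = m_dot * dh = 0.395 * 118.6
Q_evap = 46.85 kW

46.85


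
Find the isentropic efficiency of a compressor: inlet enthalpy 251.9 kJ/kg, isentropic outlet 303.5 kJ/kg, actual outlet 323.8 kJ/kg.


dh_ideal = 303.5 - 251.9 = 51.6 kJ/kg
dh_actual = 323.8 - 251.9 = 71.9 kJ/kg
eta_s = dh_ideal / dh_actual = 51.6 / 71.9
eta_s = 0.7177

0.7177


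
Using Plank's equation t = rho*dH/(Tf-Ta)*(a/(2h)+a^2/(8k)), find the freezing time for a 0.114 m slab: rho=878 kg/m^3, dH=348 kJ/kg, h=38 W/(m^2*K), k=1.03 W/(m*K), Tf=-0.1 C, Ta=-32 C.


dT = -0.1 - (-32) = 31.9 K
term1 = a/(2h) = 0.114/(2*38) = 0.0015
term2 = a^2/(8k) = 0.114^2/(8*1.03) = 0.001577184466
t = rho*dH*1000/dT * (term1 + term2)
t = 878*348*1000/31.9 * (0.0015 + 0.001577184466)
t = 29474 s

29474


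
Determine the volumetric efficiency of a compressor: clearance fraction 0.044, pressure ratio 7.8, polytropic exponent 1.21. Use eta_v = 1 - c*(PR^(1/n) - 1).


PR^(1/n) = 7.8^(1/1.21) = 5.46095084
eta_v = 1 - 0.044 * (5.46095084 - 1)
eta_v = 0.8037

0.8037


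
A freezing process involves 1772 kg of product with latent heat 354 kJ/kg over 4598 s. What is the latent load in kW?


Q_lat = m * h_fg / t
Q_lat = 1772 * 354 / 4598
Q_lat = 136.43 kW

136.43


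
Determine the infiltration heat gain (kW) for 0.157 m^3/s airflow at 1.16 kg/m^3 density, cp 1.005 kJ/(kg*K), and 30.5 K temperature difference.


Q = V_dot * rho * cp * dT
Q = 0.157 * 1.16 * 1.005 * 30.5
Q = 5.582 kW

5.582


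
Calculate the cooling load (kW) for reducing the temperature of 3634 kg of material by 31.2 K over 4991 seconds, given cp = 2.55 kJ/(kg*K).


Q = m * cp * dT / t
Q = 3634 * 2.55 * 31.2 / 4991
Q = 57.928 kW

57.928


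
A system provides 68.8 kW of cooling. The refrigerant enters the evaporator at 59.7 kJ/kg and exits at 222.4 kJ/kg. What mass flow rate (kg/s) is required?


dh = 222.4 - 59.7 = 162.7 kJ/kg
m_dot = Q / dh = 68.8 / 162.7 = 0.4229 kg/s

0.4229


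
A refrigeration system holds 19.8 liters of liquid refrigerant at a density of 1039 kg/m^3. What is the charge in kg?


Charge = V * rho / 1000
Charge = 19.8 * 1039 / 1000
Charge = 20.57 kg

20.57


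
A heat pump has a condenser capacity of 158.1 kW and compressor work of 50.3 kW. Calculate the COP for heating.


COP_hp = Q_cond / W
COP_hp = 158.1 / 50.3
COP_hp = 3.143

3.143


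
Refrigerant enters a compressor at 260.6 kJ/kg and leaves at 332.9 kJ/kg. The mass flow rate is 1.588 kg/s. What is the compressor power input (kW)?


dh = 332.9 - 260.6 = 72.3 kJ/kg
W = m_dot * dh = 1.588 * 72.3 = 114.81 kW

114.81


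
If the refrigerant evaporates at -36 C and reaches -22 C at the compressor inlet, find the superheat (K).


Superheat = T_suction - T_evap
Superheat = -22 - (-36)
Superheat = 14 K

14


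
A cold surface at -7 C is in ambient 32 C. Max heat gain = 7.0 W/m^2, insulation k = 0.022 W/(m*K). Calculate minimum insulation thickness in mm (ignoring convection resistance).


dT = 32 - (-7) = 39 K
thickness = k * dT / q_max * 1000
thickness = 0.022 * 39 / 7.0 * 1000
thickness = 122.6 mm

122.6


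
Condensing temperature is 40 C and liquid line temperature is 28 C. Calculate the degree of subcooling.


Subcooling = T_cond - T_liquid
Subcooling = 40 - 28
Subcooling = 12 K

12


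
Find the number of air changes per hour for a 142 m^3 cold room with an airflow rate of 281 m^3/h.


ACH = flow / volume
ACH = 281 / 142
ACH = 1.979

1.979


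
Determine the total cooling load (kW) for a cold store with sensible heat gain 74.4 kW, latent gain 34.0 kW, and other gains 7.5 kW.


Q_total = Q_s + Q_l + Q_misc
Q_total = 74.4 + 34.0 + 7.5
Q_total = 115.9 kW

115.9


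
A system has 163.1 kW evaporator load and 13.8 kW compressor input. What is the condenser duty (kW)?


Q_cond = Q_evap + W
Q_cond = 163.1 + 13.8
Q_cond = 176.9 kW

176.9


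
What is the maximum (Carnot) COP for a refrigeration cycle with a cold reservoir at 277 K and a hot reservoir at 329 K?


dT = 329 - 277 = 52 K
COP_carnot = T_cold / dT = 277 / 52
COP_carnot = 5.327

5.327


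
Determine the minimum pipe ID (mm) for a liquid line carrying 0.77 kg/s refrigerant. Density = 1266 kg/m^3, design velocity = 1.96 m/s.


A = m_dot / (rho * v) = 0.77 / (1266 * 1.96) = 0.0003103136989 m^2
d = sqrt(4*A/pi) * 1000
d = 19.9 mm

19.9


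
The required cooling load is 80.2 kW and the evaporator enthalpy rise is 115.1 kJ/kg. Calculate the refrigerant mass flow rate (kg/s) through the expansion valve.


m_dot = Q / dh
m_dot = 80.2 / 115.1
m_dot = 0.6968 kg/s

0.6968


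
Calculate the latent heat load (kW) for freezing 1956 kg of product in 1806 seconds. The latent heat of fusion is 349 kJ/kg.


Q_lat = m * h_fg / t
Q_lat = 1956 * 349 / 1806
Q_lat = 377.99 kW

377.99


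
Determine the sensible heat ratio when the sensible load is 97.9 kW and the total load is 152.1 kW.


SHR = Q_sensible / Q_total
SHR = 97.9 / 152.1
SHR = 0.644

0.644


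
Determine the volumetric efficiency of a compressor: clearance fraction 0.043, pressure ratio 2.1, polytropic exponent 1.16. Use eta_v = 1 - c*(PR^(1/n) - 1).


PR^(1/n) = 2.1^(1/1.16) = 1.89572464
eta_v = 1 - 0.043 * (1.89572464 - 1)
eta_v = 0.9615

0.9615


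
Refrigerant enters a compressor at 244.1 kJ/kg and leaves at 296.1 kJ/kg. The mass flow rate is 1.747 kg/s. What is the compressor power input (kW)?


dh = 296.1 - 244.1 = 52.0 kJ/kg
W = m_dot * dh = 1.747 * 52.0 = 90.84 kW

90.84


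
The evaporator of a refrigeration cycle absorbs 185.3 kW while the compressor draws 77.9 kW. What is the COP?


COP = Q_evap / W
COP = 185.3 / 77.9
COP = 2.379

2.379


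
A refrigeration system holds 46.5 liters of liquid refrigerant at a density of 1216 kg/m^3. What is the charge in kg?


Charge = V * rho / 1000
Charge = 46.5 * 1216 / 1000
Charge = 56.54 kg

56.54


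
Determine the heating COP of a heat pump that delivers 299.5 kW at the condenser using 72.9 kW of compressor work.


COP_hp = Q_cond / W
COP_hp = 299.5 / 72.9
COP_hp = 4.108

4.108


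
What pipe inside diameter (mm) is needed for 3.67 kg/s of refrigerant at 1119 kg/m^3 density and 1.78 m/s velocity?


A = m_dot / (rho * v) = 3.67 / (1119 * 1.78) = 0.001842535972 m^2
d = sqrt(4*A/pi) * 1000
d = 48.4 mm

48.4


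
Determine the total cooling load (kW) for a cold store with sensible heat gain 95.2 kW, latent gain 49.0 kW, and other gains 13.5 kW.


Q_total = Q_s + Q_l + Q_misc
Q_total = 95.2 + 49.0 + 13.5
Q_total = 157.7 kW

157.7


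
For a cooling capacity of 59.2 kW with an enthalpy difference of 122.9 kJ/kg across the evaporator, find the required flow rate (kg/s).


m_dot = Q / dh
m_dot = 59.2 / 122.9
m_dot = 0.4817 kg/s

0.4817


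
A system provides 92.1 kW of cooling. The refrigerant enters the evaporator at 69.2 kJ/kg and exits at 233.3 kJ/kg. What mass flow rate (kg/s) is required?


dh = 233.3 - 69.2 = 164.1 kJ/kg
m_dot = Q / dh = 92.1 / 164.1 = 0.5612 kg/s

0.5612


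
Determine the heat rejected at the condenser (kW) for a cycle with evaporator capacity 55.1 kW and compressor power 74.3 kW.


Q_cond = Q_evap + W
Q_cond = 55.1 + 74.3
Q_cond = 129.4 kW

129.4


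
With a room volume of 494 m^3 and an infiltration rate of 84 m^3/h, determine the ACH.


ACH = flow / volume
ACH = 84 / 494
ACH = 0.17

0.17


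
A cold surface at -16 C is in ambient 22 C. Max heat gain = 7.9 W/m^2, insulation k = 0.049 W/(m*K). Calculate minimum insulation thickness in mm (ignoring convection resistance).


dT = 22 - (-16) = 38 K
thickness = k * dT / q_max * 1000
thickness = 0.049 * 38 / 7.9 * 1000
thickness = 235.7 mm

235.7


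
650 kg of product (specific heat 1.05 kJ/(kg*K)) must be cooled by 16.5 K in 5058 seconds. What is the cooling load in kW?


Q = m * cp * dT / t
Q = 650 * 1.05 * 16.5 / 5058
Q = 2.226 kW

2.226


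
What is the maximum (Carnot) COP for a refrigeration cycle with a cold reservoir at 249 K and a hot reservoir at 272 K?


dT = 272 - 249 = 23 K
COP_carnot = T_cold / dT = 249 / 23
COP_carnot = 10.826

10.826


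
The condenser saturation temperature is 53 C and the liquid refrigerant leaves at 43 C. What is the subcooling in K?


Subcooling = T_cond - T_liquid
Subcooling = 53 - 43
Subcooling = 10 K

10


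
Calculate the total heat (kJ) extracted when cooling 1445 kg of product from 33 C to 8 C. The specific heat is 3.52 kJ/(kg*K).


dT = 33 - (8) = 25 K
Q = m * cp * dT = 1445 * 3.52 * 25
Q = 127160 kJ

127160


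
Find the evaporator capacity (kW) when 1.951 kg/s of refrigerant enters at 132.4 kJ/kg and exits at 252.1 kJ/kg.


dh = 252.1 - 132.4 = 119.7 kJ/kg
Q_evap = m_dot * dh = 1.951 * 119.7
Q_evap = 233.53 kW

233.53


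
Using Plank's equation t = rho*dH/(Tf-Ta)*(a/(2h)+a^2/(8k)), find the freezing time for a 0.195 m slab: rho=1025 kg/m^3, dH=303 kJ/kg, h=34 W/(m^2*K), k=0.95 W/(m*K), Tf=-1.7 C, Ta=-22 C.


dT = -1.7 - (-22) = 20.3 K
term1 = a/(2h) = 0.195/(2*34) = 0.002867647059
term2 = a^2/(8k) = 0.195^2/(8*0.95) = 0.005003289474
t = rho*dH*1000/dT * (term1 + term2)
t = 1025*303*1000/20.3 * (0.002867647059 + 0.005003289474)
t = 120420 s

120420


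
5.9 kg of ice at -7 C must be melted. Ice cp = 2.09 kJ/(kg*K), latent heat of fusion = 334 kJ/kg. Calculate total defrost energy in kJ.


Sensible heat = cp * dT = 2.09 * 7 = 14.63 kJ/kg
Total per kg = 14.63 + 334 = 348.63 kJ/kg
Q = m * total = 5.9 * 348.63
Q = 2056.9 kJ

2056.9


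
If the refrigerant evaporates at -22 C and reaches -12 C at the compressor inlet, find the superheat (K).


Superheat = T_suction - T_evap
Superheat = -12 - (-22)
Superheat = 10 K

10


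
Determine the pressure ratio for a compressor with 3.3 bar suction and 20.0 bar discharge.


PR = P_high / P_low
PR = 20.0 / 3.3
PR = 6.061

6.061


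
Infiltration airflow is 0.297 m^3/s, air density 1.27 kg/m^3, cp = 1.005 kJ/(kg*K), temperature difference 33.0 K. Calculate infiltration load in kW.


Q = V_dot * rho * cp * dT
Q = 0.297 * 1.27 * 1.005 * 33.0
Q = 12.51 kW

12.51


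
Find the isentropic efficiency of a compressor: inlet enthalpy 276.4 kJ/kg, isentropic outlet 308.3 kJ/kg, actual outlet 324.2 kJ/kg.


dh_ideal = 308.3 - 276.4 = 31.9 kJ/kg
dh_actual = 324.2 - 276.4 = 47.8 kJ/kg
eta_s = dh_ideal / dh_actual = 31.9 / 47.8
eta_s = 0.6674

0.6674


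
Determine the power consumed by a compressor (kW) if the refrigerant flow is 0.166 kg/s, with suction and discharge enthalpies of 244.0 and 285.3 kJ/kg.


dh = 285.3 - 244.0 = 41.3 kJ/kg
W = m_dot * dh = 0.166 * 41.3 = 6.86 kW

6.86


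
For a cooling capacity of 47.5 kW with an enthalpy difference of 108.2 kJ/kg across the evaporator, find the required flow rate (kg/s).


m_dot = Q / dh
m_dot = 47.5 / 108.2
m_dot = 0.439 kg/s

0.439


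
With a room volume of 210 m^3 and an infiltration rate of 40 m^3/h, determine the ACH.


ACH = flow / volume
ACH = 40 / 210
ACH = 0.19

0.19


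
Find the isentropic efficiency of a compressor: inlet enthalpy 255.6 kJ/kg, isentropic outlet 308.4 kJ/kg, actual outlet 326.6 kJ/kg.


dh_ideal = 308.4 - 255.6 = 52.8 kJ/kg
dh_actual = 326.6 - 255.6 = 71.0 kJ/kg
eta_s = dh_ideal / dh_actual = 52.8 / 71.0
eta_s = 0.7437

0.7437


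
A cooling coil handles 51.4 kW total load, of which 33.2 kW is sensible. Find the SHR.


SHR = Q_sensible / Q_total
SHR = 33.2 / 51.4
SHR = 0.646

0.646


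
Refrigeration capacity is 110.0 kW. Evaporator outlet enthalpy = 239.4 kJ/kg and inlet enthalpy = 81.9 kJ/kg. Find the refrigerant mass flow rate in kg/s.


dh = 239.4 - 81.9 = 157.5 kJ/kg
m_dot = Q / dh = 110.0 / 157.5 = 0.6984 kg/s

0.6984


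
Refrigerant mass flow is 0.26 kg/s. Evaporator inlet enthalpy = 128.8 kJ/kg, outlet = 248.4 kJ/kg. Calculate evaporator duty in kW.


dh = 248.4 - 128.8 = 119.6 kJ/kg
Q_evap = m_dot * dh = 0.26 * 119.6
Q_evap = 31.1 kW

31.1


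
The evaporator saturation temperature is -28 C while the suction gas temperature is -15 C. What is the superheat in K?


Superheat = T_suction - T_evap
Superheat = -15 - (-28)
Superheat = 13 K

13


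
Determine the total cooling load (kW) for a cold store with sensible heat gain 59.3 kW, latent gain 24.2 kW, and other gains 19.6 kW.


Q_total = Q_s + Q_l + Q_misc
Q_total = 59.3 + 24.2 + 19.6
Q_total = 103.1 kW

103.1


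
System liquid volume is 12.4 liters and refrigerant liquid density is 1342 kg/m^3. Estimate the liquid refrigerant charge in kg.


Charge = V * rho / 1000
Charge = 12.4 * 1342 / 1000
Charge = 16.64 kg

16.64


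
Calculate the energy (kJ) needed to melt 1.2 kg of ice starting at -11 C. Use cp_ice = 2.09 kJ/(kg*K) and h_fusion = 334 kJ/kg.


Sensible heat = cp * dT = 2.09 * 11 = 22.99 kJ/kg
Total per kg = 22.99 + 334 = 356.99 kJ/kg
Q = m * total = 1.2 * 356.99
Q = 428.4 kJ

428.4


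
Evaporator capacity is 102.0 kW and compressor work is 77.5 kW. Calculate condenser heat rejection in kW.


Q_cond = Q_evap + W
Q_cond = 102.0 + 77.5
Q_cond = 179.5 kW

179.5


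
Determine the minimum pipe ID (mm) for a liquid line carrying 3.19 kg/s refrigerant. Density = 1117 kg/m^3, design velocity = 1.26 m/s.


A = m_dot / (rho * v) = 3.19 / (1117 * 1.26) = 0.002266558668 m^2
d = sqrt(4*A/pi) * 1000
d = 53.7 mm

53.7


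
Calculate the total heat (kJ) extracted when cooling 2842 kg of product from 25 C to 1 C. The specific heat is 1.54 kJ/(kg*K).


dT = 25 - (1) = 24 K
Q = m * cp * dT = 2842 * 1.54 * 24
Q = 105040 kJ

105040


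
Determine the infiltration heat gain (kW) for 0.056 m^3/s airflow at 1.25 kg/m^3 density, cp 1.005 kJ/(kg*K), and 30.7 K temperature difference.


Q = V_dot * rho * cp * dT
Q = 0.056 * 1.25 * 1.005 * 30.7
Q = 2.16 kW

2.16


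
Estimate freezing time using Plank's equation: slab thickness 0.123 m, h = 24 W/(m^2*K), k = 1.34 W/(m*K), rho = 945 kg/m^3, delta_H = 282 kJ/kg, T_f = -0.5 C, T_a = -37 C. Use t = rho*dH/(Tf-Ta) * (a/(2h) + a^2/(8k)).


dT = -0.5 - (-37) = 36.5 K
term1 = a/(2h) = 0.123/(2*24) = 0.0025625
term2 = a^2/(8k) = 0.123^2/(8*1.34) = 0.001411287313
t = rho*dH*1000/dT * (term1 + term2)
t = 945*282*1000/36.5 * (0.0025625 + 0.001411287313)
t = 29013 s

29013


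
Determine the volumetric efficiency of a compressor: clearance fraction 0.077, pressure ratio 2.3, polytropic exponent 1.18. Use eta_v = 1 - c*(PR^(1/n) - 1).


PR^(1/n) = 2.3^(1/1.18) = 2.0255782
eta_v = 1 - 0.077 * (2.0255782 - 1)
eta_v = 0.921

0.921


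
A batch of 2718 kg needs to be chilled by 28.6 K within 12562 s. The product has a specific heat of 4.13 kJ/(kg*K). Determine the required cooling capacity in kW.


Q = m * cp * dT / t
Q = 2718 * 4.13 * 28.6 / 12562
Q = 25.557 kW

25.557


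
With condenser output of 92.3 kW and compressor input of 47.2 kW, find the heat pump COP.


COP_hp = Q_cond / W
COP_hp = 92.3 / 47.2
COP_hp = 1.956

1.956


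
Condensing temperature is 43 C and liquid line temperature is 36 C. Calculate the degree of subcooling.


Subcooling = T_cond - T_liquid
Subcooling = 43 - 36
Subcooling = 7 K

7


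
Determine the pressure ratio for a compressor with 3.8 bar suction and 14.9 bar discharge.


PR = P_high / P_low
PR = 14.9 / 3.8
PR = 3.921

3.921


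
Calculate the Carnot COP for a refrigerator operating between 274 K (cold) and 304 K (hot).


dT = 304 - 274 = 30 K
COP_carnot = T_cold / dT = 274 / 30
COP_carnot = 9.133

9.133


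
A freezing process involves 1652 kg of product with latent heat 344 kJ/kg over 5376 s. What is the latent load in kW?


Q_lat = m * h_fg / t
Q_lat = 1652 * 344 / 5376
Q_lat = 105.71 kW

105.71


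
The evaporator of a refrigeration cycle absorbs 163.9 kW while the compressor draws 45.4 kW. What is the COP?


COP = Q_evap / W
COP = 163.9 / 45.4
COP = 3.61

3.61


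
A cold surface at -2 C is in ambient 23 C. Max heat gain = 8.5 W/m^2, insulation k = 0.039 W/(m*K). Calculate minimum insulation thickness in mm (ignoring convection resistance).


dT = 23 - (-2) = 25 K
thickness = k * dT / q_max * 1000
thickness = 0.039 * 25 / 8.5 * 1000
thickness = 114.7 mm

114.7


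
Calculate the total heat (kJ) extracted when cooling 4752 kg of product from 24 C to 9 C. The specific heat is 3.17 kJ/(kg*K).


dT = 24 - (9) = 15 K
Q = m * cp * dT = 4752 * 3.17 * 15
Q = 225958 kJ

225958


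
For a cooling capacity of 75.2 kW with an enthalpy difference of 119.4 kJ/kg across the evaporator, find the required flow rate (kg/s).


m_dot = Q / dh
m_dot = 75.2 / 119.4
m_dot = 0.6298 kg/s

0.6298


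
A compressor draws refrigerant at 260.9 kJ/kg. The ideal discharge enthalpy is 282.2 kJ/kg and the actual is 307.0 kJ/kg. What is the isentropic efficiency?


dh_ideal = 282.2 - 260.9 = 21.3 kJ/kg
dh_actual = 307.0 - 260.9 = 46.1 kJ/kg
eta_s = dh_ideal / dh_actual = 21.3 / 46.1
eta_s = 0.462

0.462


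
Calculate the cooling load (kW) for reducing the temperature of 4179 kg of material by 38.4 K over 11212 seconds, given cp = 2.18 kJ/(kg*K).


Q = m * cp * dT / t
Q = 4179 * 2.18 * 38.4 / 11212
Q = 31.202 kW

31.202


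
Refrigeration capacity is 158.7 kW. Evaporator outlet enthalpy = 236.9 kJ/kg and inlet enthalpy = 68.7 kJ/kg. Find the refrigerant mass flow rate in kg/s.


dh = 236.9 - 68.7 = 168.2 kJ/kg
m_dot = Q / dh = 158.7 / 168.2 = 0.9435 kg/s

0.9435


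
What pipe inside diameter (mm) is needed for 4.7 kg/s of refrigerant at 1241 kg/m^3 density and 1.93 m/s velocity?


A = m_dot / (rho * v) = 4.7 / (1241 * 1.93) = 0.001962315198 m^2
d = sqrt(4*A/pi) * 1000
d = 50.0 mm

50.0


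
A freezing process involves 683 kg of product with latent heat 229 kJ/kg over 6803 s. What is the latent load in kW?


Q_lat = m * h_fg / t
Q_lat = 683 * 229 / 6803
Q_lat = 22.99 kW

22.99


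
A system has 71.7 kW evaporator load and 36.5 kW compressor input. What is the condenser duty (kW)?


Q_cond = Q_evap + W
Q_cond = 71.7 + 36.5
Q_cond = 108.2 kW

108.2


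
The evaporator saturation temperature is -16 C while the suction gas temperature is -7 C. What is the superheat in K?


Superheat = T_suction - T_evap
Superheat = -7 - (-16)
Superheat = 9 K

9


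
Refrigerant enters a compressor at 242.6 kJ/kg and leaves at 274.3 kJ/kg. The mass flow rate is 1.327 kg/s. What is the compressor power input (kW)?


dh = 274.3 - 242.6 = 31.7 kJ/kg
W = m_dot * dh = 1.327 * 31.7 = 42.07 kW

42.07


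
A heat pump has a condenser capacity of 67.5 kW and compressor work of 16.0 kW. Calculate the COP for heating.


COP_hp = Q_cond / W
COP_hp = 67.5 / 16.0
COP_hp = 4.219

4.219


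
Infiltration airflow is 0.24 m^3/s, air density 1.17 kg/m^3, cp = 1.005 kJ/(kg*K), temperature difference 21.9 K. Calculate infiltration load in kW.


Q = V_dot * rho * cp * dT
Q = 0.24 * 1.17 * 1.005 * 21.9
Q = 6.18 kW

6.18


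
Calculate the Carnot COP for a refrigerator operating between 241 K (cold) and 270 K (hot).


dT = 270 - 241 = 29 K
COP_carnot = T_cold / dT = 241 / 29
COP_carnot = 8.31

8.31


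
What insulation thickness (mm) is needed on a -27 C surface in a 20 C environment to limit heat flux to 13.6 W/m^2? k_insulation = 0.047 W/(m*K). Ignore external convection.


dT = 20 - (-27) = 47 K
thickness = k * dT / q_max * 1000
thickness = 0.047 * 47 / 13.6 * 1000
thickness = 162.4 mm

162.4


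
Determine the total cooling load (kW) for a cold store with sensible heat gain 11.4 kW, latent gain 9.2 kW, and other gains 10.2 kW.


Q_total = Q_s + Q_l + Q_misc
Q_total = 11.4 + 9.2 + 10.2
Q_total = 30.8 kW

30.8


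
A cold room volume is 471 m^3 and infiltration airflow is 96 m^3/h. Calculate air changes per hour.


ACH = flow / volume
ACH = 96 / 471
ACH = 0.204

0.204


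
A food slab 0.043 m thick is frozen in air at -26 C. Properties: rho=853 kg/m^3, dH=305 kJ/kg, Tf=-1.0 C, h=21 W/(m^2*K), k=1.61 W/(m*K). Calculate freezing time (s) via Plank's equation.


dT = -1.0 - (-26) = 25.0 K
term1 = a/(2h) = 0.043/(2*21) = 0.001023809524
term2 = a^2/(8k) = 0.043^2/(8*1.61) = 0.0001435559006
t = rho*dH*1000/dT * (term1 + term2)
t = 853*305*1000/25.0 * (0.001023809524 + 0.0001435559006)
t = 12148 s

12148


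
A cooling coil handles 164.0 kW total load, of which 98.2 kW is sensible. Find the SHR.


SHR = Q_sensible / Q_total
SHR = 98.2 / 164.0
SHR = 0.599

0.599


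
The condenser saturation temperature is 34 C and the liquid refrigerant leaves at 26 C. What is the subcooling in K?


Subcooling = T_cond - T_liquid
Subcooling = 34 - 26
Subcooling = 8 K

8


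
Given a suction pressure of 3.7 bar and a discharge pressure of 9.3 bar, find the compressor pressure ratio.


PR = P_high / P_low
PR = 9.3 / 3.7
PR = 2.514

2.514


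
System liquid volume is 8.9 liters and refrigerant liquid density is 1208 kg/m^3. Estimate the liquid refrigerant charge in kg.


Charge = V * rho / 1000
Charge = 8.9 * 1208 / 1000
Charge = 10.75 kg

10.75


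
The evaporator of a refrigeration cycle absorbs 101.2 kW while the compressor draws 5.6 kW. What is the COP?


COP = Q_evap / W
COP = 101.2 / 5.6
COP = 18.071

18.071


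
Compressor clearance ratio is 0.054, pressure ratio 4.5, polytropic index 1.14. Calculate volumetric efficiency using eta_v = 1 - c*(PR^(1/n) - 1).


PR^(1/n) = 4.5^(1/1.14) = 3.74104931
eta_v = 1 - 0.054 * (3.74104931 - 1)
eta_v = 0.852

0.852


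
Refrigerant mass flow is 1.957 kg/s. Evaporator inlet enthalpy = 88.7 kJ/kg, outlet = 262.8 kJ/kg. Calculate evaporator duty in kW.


dh = 262.8 - 88.7 = 174.1 kJ/kg
Q_evap = m_dot * dh = 1.957 * 174.1
Q_evap = 340.71 kW

340.71


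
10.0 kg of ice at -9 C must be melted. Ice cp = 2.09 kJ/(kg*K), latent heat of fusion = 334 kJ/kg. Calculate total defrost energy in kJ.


Sensible heat = cp * dT = 2.09 * 9 = 18.81 kJ/kg
Total per kg = 18.81 + 334 = 352.81 kJ/kg
Q = m * total = 10.0 * 352.81
Q = 3528.1 kJ

3528.1


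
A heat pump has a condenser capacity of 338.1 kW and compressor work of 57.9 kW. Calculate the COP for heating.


COP_hp = Q_cond / W
COP_hp = 338.1 / 57.9
COP_hp = 5.839

5.839


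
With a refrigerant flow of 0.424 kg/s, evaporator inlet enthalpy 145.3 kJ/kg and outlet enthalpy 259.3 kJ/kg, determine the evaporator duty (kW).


dh = 259.3 - 145.3 = 114.0 kJ/kg
Q_evap = m_dot * dh = 0.424 * 114.0
Q_evap = 48.34 kW

48.34


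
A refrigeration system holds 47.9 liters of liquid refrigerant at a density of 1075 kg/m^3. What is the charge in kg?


Charge = V * rho / 1000
Charge = 47.9 * 1075 / 1000
Charge = 51.49 kg

51.49


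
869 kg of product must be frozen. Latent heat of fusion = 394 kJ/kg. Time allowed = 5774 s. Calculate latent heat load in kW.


Q_lat = m * h_fg / t
Q_lat = 869 * 394 / 5774
Q_lat = 59.3 kW

59.3


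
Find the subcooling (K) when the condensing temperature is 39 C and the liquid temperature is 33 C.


Subcooling = T_cond - T_liquid
Subcooling = 39 - 33
Subcooling = 6 K

6


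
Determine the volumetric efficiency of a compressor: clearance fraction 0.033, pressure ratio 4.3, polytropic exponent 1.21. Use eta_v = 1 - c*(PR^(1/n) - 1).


PR^(1/n) = 4.3^(1/1.21) = 3.33831758
eta_v = 1 - 0.033 * (3.33831758 - 1)
eta_v = 0.9228

0.9228


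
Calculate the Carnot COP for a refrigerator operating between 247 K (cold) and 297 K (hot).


dT = 297 - 247 = 50 K
COP_carnot = T_cold / dT = 247 / 50
COP_carnot = 4.94

4.94


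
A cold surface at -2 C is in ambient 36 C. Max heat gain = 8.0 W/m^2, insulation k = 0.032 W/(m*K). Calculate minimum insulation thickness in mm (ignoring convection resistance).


dT = 36 - (-2) = 38 K
thickness = k * dT / q_max * 1000
thickness = 0.032 * 38 / 8.0 * 1000
thickness = 152.0 mm

152.0


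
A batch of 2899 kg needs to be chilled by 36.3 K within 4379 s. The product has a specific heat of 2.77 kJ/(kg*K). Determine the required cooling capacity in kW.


Q = m * cp * dT / t
Q = 2899 * 2.77 * 36.3 / 4379
Q = 66.567 kW

66.567


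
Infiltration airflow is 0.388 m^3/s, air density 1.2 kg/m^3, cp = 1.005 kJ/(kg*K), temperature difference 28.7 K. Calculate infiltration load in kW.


Q = V_dot * rho * cp * dT
Q = 0.388 * 1.2 * 1.005 * 28.7
Q = 13.43 kW

13.43


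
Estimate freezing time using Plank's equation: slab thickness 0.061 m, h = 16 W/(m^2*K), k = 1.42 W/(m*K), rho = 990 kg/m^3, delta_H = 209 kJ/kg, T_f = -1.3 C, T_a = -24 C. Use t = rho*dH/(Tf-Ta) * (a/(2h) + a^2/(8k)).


dT = -1.3 - (-24) = 22.7 K
term1 = a/(2h) = 0.061/(2*16) = 0.00190625
term2 = a^2/(8k) = 0.061^2/(8*1.42) = 0.0003275528169
t = rho*dH*1000/dT * (term1 + term2)
t = 990*209*1000/22.7 * (0.00190625 + 0.0003275528169)
t = 20361 s

20361


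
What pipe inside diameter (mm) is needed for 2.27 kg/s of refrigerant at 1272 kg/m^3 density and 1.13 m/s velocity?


A = m_dot / (rho * v) = 2.27 / (1272 * 1.13) = 0.001579284243 m^2
d = sqrt(4*A/pi) * 1000
d = 44.8 mm

44.8


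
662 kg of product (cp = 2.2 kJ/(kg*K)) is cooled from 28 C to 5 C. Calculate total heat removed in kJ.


dT = 28 - (5) = 23 K
Q = m * cp * dT = 662 * 2.2 * 23
Q = 33497 kJ

33497


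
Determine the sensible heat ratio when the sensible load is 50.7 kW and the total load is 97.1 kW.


SHR = Q_sensible / Q_total
SHR = 50.7 / 97.1
SHR = 0.522

0.522


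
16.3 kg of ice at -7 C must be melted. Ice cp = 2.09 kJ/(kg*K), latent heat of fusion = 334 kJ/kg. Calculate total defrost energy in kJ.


Sensible heat = cp * dT = 2.09 * 7 = 14.63 kJ/kg
Total per kg = 14.63 + 334 = 348.63 kJ/kg
Q = m * total = 16.3 * 348.63
Q = 5682.7 kJ

5682.7


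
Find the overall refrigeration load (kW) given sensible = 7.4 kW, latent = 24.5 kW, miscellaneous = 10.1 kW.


Q_total = Q_s + Q_l + Q_misc
Q_total = 7.4 + 24.5 + 10.1
Q_total = 42.0 kW

42.0


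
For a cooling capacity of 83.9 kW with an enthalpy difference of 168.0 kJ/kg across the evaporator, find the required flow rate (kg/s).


m_dot = Q / dh
m_dot = 83.9 / 168.0
m_dot = 0.4994 kg/s

0.4994


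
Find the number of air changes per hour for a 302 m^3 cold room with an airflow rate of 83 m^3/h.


ACH = flow / volume
ACH = 83 / 302
ACH = 0.275

0.275


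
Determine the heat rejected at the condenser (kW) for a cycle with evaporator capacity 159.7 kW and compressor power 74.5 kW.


Q_cond = Q_evap + W
Q_cond = 159.7 + 74.5
Q_cond = 234.2 kW

234.2


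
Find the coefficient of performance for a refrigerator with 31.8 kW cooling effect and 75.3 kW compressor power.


COP = Q_evap / W
COP = 31.8 / 75.3
COP = 0.422

0.422


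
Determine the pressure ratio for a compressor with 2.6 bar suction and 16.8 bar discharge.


PR = P_high / P_low
PR = 16.8 / 2.6
PR = 6.462

6.462


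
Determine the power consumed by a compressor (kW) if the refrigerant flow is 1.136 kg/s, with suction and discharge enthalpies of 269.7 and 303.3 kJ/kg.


dh = 303.3 - 269.7 = 33.6 kJ/kg
W = m_dot * dh = 1.136 * 33.6 = 38.17 kW

38.17


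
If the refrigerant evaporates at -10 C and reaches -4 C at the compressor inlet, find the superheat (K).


Superheat = T_suction - T_evap
Superheat = -4 - (-10)
Superheat = 6 K

6


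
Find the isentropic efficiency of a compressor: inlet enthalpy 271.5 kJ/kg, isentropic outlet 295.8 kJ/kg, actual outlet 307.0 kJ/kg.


dh_ideal = 295.8 - 271.5 = 24.3 kJ/kg
dh_actual = 307.0 - 271.5 = 35.5 kJ/kg
eta_s = dh_ideal / dh_actual = 24.3 / 35.5
eta_s = 0.6845

0.6845


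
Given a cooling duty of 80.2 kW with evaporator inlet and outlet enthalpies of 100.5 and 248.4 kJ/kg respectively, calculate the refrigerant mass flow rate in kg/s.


dh = 248.4 - 100.5 = 147.9 kJ/kg
m_dot = Q / dh = 80.2 / 147.9 = 0.5423 kg/s

0.5423


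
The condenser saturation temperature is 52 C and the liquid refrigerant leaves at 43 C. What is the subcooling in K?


Subcooling = T_cond - T_liquid
Subcooling = 52 - 43
Subcooling = 9 K

9


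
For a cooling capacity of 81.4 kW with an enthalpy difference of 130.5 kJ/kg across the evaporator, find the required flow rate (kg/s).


m_dot = Q / dh
m_dot = 81.4 / 130.5
m_dot = 0.6238 kg/s

0.6238


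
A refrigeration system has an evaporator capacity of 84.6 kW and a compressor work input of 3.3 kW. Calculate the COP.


COP = Q_evap / W
COP = 84.6 / 3.3
COP = 25.636

25.636


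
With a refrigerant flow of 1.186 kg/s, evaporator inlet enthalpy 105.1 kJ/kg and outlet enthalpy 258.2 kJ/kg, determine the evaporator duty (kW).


dh = 258.2 - 105.1 = 153.1 kJ/kg
Q_evap = m_dot * dh = 1.186 * 153.1
Q_evap = 181.58 kW

181.58


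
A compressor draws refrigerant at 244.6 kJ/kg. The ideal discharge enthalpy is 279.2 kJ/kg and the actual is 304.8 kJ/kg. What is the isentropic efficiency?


dh_ideal = 279.2 - 244.6 = 34.6 kJ/kg
dh_actual = 304.8 - 244.6 = 60.2 kJ/kg
eta_s = dh_ideal / dh_actual = 34.6 / 60.2
eta_s = 0.5748

0.5748


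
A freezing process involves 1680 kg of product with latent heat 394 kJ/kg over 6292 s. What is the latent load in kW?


Q_lat = m * h_fg / t
Q_lat = 1680 * 394 / 6292
Q_lat = 105.2 kW

105.2


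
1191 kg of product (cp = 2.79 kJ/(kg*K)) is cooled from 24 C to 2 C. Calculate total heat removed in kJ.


dT = 24 - (2) = 22 K
Q = m * cp * dT = 1191 * 2.79 * 22
Q = 73104 kJ

73104


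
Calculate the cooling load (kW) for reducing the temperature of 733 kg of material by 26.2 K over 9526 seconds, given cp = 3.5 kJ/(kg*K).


Q = m * cp * dT / t
Q = 733 * 3.5 * 26.2 / 9526
Q = 7.056 kW

7.056


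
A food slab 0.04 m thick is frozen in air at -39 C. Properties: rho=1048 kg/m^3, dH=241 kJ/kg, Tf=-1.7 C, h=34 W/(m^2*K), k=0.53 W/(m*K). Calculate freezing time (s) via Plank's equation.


dT = -1.7 - (-39) = 37.3 K
term1 = a/(2h) = 0.04/(2*34) = 0.0005882352941
term2 = a^2/(8k) = 0.04^2/(8*0.53) = 0.0003773584906
t = rho*dH*1000/dT * (term1 + term2)
t = 1048*241*1000/37.3 * (0.0005882352941 + 0.0003773584906)
t = 6538 s

6538


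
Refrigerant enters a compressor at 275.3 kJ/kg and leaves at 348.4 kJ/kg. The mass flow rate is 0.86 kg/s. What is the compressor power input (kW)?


dh = 348.4 - 275.3 = 73.1 kJ/kg
W = m_dot * dh = 0.86 * 73.1 = 62.87 kW

62.87


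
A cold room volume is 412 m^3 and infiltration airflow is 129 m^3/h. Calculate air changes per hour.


ACH = flow / volume
ACH = 129 / 412
ACH = 0.313

0.313


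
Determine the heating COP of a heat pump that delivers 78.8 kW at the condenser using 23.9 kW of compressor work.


COP_hp = Q_cond / W
COP_hp = 78.8 / 23.9
COP_hp = 3.297

3.297


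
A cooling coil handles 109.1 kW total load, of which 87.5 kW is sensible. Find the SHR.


SHR = Q_sensible / Q_total
SHR = 87.5 / 109.1
SHR = 0.802

0.802


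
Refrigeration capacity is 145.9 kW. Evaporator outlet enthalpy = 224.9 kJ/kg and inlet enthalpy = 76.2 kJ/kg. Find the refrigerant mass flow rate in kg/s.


dh = 224.9 - 76.2 = 148.7 kJ/kg
m_dot = Q / dh = 145.9 / 148.7 = 0.9812 kg/s

0.9812


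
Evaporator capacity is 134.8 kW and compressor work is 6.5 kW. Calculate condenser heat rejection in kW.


Q_cond = Q_evap + W
Q_cond = 134.8 + 6.5
Q_cond = 141.3 kW

141.3


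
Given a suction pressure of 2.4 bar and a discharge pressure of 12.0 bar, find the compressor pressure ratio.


PR = P_high / P_low
PR = 12.0 / 2.4
PR = 5.0

5.0


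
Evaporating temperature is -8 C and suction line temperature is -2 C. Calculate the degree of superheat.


Superheat = T_suction - T_evap
Superheat = -2 - (-8)
Superheat = 6 K

6


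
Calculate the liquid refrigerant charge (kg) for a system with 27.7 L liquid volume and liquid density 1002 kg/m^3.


Charge = V * rho / 1000
Charge = 27.7 * 1002 / 1000
Charge = 27.76 kg

27.76


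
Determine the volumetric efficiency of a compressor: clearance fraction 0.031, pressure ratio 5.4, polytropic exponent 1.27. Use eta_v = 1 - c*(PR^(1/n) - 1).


PR^(1/n) = 5.4^(1/1.27) = 3.77301038
eta_v = 1 - 0.031 * (3.77301038 - 1)
eta_v = 0.914

0.914


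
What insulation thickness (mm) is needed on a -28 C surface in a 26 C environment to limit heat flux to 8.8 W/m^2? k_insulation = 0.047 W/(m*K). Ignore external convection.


dT = 26 - (-28) = 54 K
thickness = k * dT / q_max * 1000
thickness = 0.047 * 54 / 8.8 * 1000
thickness = 288.4 mm

288.4


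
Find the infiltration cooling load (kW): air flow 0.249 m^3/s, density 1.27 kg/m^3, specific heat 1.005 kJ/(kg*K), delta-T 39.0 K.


Q = V_dot * rho * cp * dT
Q = 0.249 * 1.27 * 1.005 * 39.0
Q = 12.395 kW

12.395


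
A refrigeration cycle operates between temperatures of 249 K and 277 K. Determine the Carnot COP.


dT = 277 - 249 = 28 K
COP_carnot = T_cold / dT = 249 / 28
COP_carnot = 8.893

8.893


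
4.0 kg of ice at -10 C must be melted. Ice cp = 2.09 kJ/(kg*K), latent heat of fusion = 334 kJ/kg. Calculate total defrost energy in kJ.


Sensible heat = cp * dT = 2.09 * 10 = 20.9 kJ/kg
Total per kg = 20.9 + 334 = 354.9 kJ/kg
Q = m * total = 4.0 * 354.9
Q = 1419.6 kJ

1419.6


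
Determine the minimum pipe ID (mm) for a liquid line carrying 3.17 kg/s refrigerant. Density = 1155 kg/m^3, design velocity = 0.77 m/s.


A = m_dot / (rho * v) = 3.17 / (1155 * 0.77) = 0.003564400967 m^2
d = sqrt(4*A/pi) * 1000
d = 67.4 mm

67.4


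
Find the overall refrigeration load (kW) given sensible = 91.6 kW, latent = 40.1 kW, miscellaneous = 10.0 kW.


Q_total = Q_s + Q_l + Q_misc
Q_total = 91.6 + 40.1 + 10.0
Q_total = 141.7 kW

141.7


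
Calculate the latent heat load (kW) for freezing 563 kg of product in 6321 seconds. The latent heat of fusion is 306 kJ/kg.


Q_lat = m * h_fg / t
Q_lat = 563 * 306 / 6321
Q_lat = 27.25 kW

27.25


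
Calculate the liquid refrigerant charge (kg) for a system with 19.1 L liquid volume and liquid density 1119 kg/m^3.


Charge = V * rho / 1000
Charge = 19.1 * 1119 / 1000
Charge = 21.37 kg

21.37


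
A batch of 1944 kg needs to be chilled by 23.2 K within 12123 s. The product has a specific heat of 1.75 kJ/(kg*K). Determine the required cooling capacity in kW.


Q = m * cp * dT / t
Q = 1944 * 1.75 * 23.2 / 12123
Q = 6.51 kW

6.51


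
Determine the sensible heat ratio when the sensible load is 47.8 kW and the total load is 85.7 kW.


SHR = Q_sensible / Q_total
SHR = 47.8 / 85.7
SHR = 0.558

0.558


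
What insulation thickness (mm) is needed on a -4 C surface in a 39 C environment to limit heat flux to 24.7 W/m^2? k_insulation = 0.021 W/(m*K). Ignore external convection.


dT = 39 - (-4) = 43 K
thickness = k * dT / q_max * 1000
thickness = 0.021 * 43 / 24.7 * 1000
thickness = 36.6 mm

36.6


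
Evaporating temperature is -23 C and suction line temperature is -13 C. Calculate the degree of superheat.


Superheat = T_suction - T_evap
Superheat = -13 - (-23)
Superheat = 10 K

10


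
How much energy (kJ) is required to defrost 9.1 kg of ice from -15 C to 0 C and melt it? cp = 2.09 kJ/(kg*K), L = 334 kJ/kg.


Sensible heat = cp * dT = 2.09 * 15 = 31.35 kJ/kg
Total per kg = 31.35 + 334 = 365.35 kJ/kg
Q = m * total = 9.1 * 365.35
Q = 3324.7 kJ

3324.7
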